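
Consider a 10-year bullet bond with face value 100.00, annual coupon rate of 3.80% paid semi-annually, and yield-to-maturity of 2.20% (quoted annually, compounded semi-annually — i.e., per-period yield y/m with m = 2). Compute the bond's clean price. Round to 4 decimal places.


Answer: Price = 114.2921

Derivation:
Coupon per period c = face * coupon_rate / m = 1.900000
Periods per year m = 2; per-period yield y/m = 0.011000
Number of cashflows N = 20
Cashflows (t years, CF_t, discount factor 1/(1+y/m)^(m*t), PV):
  t = 0.5000: CF_t = 1.900000, DF = 0.989120, PV = 1.879327
  t = 1.0000: CF_t = 1.900000, DF = 0.978358, PV = 1.858880
  t = 1.5000: CF_t = 1.900000, DF = 0.967713, PV = 1.838655
  t = 2.0000: CF_t = 1.900000, DF = 0.957184, PV = 1.818649
  t = 2.5000: CF_t = 1.900000, DF = 0.946769, PV = 1.798862
  t = 3.0000: CF_t = 1.900000, DF = 0.936468, PV = 1.779290
  t = 3.5000: CF_t = 1.900000, DF = 0.926279, PV = 1.759930
  t = 4.0000: CF_t = 1.900000, DF = 0.916201, PV = 1.740782
  t = 4.5000: CF_t = 1.900000, DF = 0.906232, PV = 1.721842
  t = 5.0000: CF_t = 1.900000, DF = 0.896372, PV = 1.703107
  t = 5.5000: CF_t = 1.900000, DF = 0.886620, PV = 1.684577
  t = 6.0000: CF_t = 1.900000, DF = 0.876973, PV = 1.666248
  t = 6.5000: CF_t = 1.900000, DF = 0.867431, PV = 1.648119
  t = 7.0000: CF_t = 1.900000, DF = 0.857993, PV = 1.630187
  t = 7.5000: CF_t = 1.900000, DF = 0.848658, PV = 1.612450
  t = 8.0000: CF_t = 1.900000, DF = 0.839424, PV = 1.594906
  t = 8.5000: CF_t = 1.900000, DF = 0.830291, PV = 1.577553
  t = 9.0000: CF_t = 1.900000, DF = 0.821257, PV = 1.560389
  t = 9.5000: CF_t = 1.900000, DF = 0.812322, PV = 1.543411
  t = 10.0000: CF_t = 101.900000, DF = 0.803483, PV = 81.874955
Price P = sum_t PV_t = 114.292119


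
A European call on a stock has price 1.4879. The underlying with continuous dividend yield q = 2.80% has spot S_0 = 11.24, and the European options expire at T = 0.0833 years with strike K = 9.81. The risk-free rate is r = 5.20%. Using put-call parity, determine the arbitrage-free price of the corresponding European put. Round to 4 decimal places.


Answer: Put price = 0.0417

Derivation:
Put-call parity: C - P = S_0 * exp(-qT) - K * exp(-rT).
S_0 * exp(-qT) = 11.2400 * 0.99767032 = 11.21381437
K * exp(-rT) = 9.8100 * 0.99567777 = 9.76759890
P = C - S*exp(-qT) + K*exp(-rT)
P = 1.4879 - 11.21381437 + 9.76759890 = 0.0417


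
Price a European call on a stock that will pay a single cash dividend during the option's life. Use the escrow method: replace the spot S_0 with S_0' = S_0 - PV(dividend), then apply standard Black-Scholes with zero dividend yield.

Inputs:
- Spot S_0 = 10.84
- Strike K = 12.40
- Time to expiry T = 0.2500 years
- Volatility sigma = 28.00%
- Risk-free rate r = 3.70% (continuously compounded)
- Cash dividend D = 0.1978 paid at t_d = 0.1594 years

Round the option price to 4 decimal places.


PV(D) = D * exp(-r * t_d) = 0.1978 * 0.99411956 = 0.19663685
S_0' = S_0 - PV(D) = 10.8400 - 0.19663685 = 10.64336315
d1 = (ln(S_0'/K) + (r + sigma^2/2)*T) / (sigma*sqrt(T)) = -0.95507109
d2 = d1 - sigma*sqrt(T) = -1.09507109
exp(-rT) = 0.99079265
N(d1) = 0.16977087; N(d2) = 0.13674275
C = S_0' * N(d1) - K * exp(-rT) * N(d2) = 10.64336315 * 0.16977087 - 12.4000 * 0.99079265 * 0.13674275 = 0.1269

Answer: Price = 0.1269


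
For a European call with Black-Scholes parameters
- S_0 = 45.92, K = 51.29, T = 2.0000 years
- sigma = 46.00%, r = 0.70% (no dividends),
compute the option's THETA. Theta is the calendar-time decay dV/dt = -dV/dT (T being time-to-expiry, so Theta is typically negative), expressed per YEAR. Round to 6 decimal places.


Answer: Theta = -3.045704

Derivation:
d1 = 0.1767843053; d2 = -0.4737539334
phi(d1) = 0.3927567252; exp(-qT) = 1.0000000000; exp(-rT) = 0.9860975443
Theta = -S*exp(-qT)*phi(d1)*sigma/(2*sqrt(T)) - r*K*exp(-rT)*N(d2) + q*S*exp(-qT)*N(d1)
N(d1) = 0.5701610913; N(d2) = 0.3178376942; sqrt(T) = 1.4142135624
Term 1 = -45.9200 * 1.0000000000 * 0.3927567252 * 0.4600 / (2 * 1.4142135624) = -2.9331775194
Term 2 = -0.0070 * 51.2900 * 0.9860975443 * 0.3178376942 = -0.1125268127
Term 3 = 0 (no dividend yield, q = 0)
Theta = -2.9331775194 + (-0.1125268127) + (0.0000000000) = -3.045704


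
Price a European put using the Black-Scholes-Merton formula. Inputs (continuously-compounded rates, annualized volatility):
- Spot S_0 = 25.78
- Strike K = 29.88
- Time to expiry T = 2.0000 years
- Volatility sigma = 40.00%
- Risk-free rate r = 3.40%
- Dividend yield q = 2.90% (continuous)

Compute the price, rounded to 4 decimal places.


Answer: Price = 7.7779

Derivation:
d1 = (ln(S/K) + (r - q + 0.5*sigma^2) * T) / (sigma * sqrt(T)) = 0.03961502
d2 = d1 - sigma * sqrt(T) = -0.52607041
exp(-rT) = 0.93426047; exp(-qT) = 0.94364995
P = K * exp(-rT) * N(-d2) - S_0 * exp(-qT) * N(-d1)
N(-d1) = 0.48420003; N(-d2) = 0.70058036
P = 29.8800 * 0.93426047 * 0.70058036 - 25.7800 * 0.94364995 * 0.48420003 = 7.7779


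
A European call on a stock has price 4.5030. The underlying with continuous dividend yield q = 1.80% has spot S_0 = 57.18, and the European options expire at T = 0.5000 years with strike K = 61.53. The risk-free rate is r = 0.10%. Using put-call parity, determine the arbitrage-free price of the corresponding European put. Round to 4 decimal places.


Answer: Put price = 9.3346

Derivation:
Put-call parity: C - P = S_0 * exp(-qT) - K * exp(-rT).
S_0 * exp(-qT) = 57.1800 * 0.99104038 = 56.66768886
K * exp(-rT) = 61.5300 * 0.99950012 = 61.49924269
P = C - S*exp(-qT) + K*exp(-rT)
P = 4.5030 - 56.66768886 + 61.49924269 = 9.3346


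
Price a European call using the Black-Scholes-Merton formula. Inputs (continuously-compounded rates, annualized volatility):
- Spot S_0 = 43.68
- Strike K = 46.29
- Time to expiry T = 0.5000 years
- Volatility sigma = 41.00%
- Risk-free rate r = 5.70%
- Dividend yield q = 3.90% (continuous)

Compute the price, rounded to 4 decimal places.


d1 = (ln(S/K) + (r - q + 0.5*sigma^2) * T) / (sigma * sqrt(T)) = -0.02418175
d2 = d1 - sigma * sqrt(T) = -0.31409553
exp(-rT) = 0.97190229; exp(-qT) = 0.98068890
C = S_0 * exp(-qT) * N(d1) - K * exp(-rT) * N(d2)
N(d1) = 0.49035382; N(d2) = 0.37672424
C = 43.6800 * 0.98068890 * 0.49035382 - 46.2900 * 0.97190229 * 0.37672424 = 4.0565

Answer: Price = 4.0565


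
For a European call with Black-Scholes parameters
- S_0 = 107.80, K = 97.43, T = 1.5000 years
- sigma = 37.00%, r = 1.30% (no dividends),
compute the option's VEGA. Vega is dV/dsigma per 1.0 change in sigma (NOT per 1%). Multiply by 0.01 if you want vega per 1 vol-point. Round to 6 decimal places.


d1 = 0.4928075166; d2 = 0.0396519141
phi(d1) = 0.3533245790; exp(-qT) = 1.0000000000; exp(-rT) = 0.9806888952
Vega = S * exp(-qT) * phi(d1) * sqrt(T) = 107.8000 * 1.0000000000 * 0.3533245790 * 1.2247448714 = 46.648560

Answer: Vega = 46.648560


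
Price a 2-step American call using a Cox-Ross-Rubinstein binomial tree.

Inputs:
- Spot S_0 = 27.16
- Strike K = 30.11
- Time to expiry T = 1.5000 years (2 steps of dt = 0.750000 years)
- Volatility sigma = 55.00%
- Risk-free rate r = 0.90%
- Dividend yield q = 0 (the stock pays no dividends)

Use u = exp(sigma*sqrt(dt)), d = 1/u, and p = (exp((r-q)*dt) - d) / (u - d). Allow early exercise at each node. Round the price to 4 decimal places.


dt = T/N = 0.750000
u = exp(sigma*sqrt(dt)) = 1.610128; d = 1/u = 0.621068
p = (exp((r-q)*dt) - d) / (u - d) = 0.389971
Discount per step: exp(-r*dt) = 0.993273
Stock lattice S(k, i) with i counting down-moves:
  k=0: S(0,0) = 27.1600
  k=1: S(1,0) = 43.7311; S(1,1) = 16.8682
  k=2: S(2,0) = 70.4127; S(2,1) = 27.1600; S(2,2) = 10.4763
Terminal payoffs V(N, i) = max(S_T - K, 0):
  V(2,0) = 40.302672; V(2,1) = 0.000000; V(2,2) = 0.000000
Backward induction: V(k, i) = exp(-r*dt) * [p * V(k+1, i) + (1-p) * V(k+1, i+1)]; then take max(V_cont, immediate exercise) for American.
  V(1,0) = exp(-r*dt) * [p*40.302672 + (1-p)*0.000000] = 15.611128; exercise = 13.621089; V(1,0) = max -> 15.611128
  V(1,1) = exp(-r*dt) * [p*0.000000 + (1-p)*0.000000] = 0.000000; exercise = 0.000000; V(1,1) = max -> 0.000000
  V(0,0) = exp(-r*dt) * [p*15.611128 + (1-p)*0.000000] = 6.046927; exercise = 0.000000; V(0,0) = max -> 6.046927

Answer: Price = V(0,0) = 6.0469


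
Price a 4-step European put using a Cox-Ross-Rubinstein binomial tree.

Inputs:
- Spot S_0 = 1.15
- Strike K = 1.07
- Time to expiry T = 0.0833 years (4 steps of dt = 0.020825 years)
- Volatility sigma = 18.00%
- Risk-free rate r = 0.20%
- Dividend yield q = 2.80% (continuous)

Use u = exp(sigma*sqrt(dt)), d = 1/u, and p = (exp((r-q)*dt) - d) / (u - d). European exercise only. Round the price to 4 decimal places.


dt = T/N = 0.020825
u = exp(sigma*sqrt(dt)) = 1.026316; d = 1/u = 0.974359
p = (exp((r-q)*dt) - d) / (u - d) = 0.483088
Discount per step: exp(-r*dt) = 0.999958
Stock lattice S(k, i) with i counting down-moves:
  k=0: S(0,0) = 1.1500
  k=1: S(1,0) = 1.1803; S(1,1) = 1.1205
  k=2: S(2,0) = 1.2113; S(2,1) = 1.1500; S(2,2) = 1.0918
  k=3: S(3,0) = 1.2432; S(3,1) = 1.1803; S(3,2) = 1.1205; S(3,3) = 1.0638
  k=4: S(4,0) = 1.2759; S(4,1) = 1.2113; S(4,2) = 1.1500; S(4,3) = 1.0918; S(4,4) = 1.0365
Terminal payoffs V(N, i) = max(K - S_T, 0):
  V(4,0) = 0.000000; V(4,1) = 0.000000; V(4,2) = 0.000000; V(4,3) = 0.000000; V(4,4) = 0.033490
Backward induction: V(k, i) = exp(-r*dt) * [p * V(k+1, i) + (1-p) * V(k+1, i+1)].
  V(3,0) = exp(-r*dt) * [p*0.000000 + (1-p)*0.000000] = 0.000000
  V(3,1) = exp(-r*dt) * [p*0.000000 + (1-p)*0.000000] = 0.000000
  V(3,2) = exp(-r*dt) * [p*0.000000 + (1-p)*0.000000] = 0.000000
  V(3,3) = exp(-r*dt) * [p*0.000000 + (1-p)*0.033490] = 0.017310
  V(2,0) = exp(-r*dt) * [p*0.000000 + (1-p)*0.000000] = 0.000000
  V(2,1) = exp(-r*dt) * [p*0.000000 + (1-p)*0.000000] = 0.000000
  V(2,2) = exp(-r*dt) * [p*0.000000 + (1-p)*0.017310] = 0.008948
  V(1,0) = exp(-r*dt) * [p*0.000000 + (1-p)*0.000000] = 0.000000
  V(1,1) = exp(-r*dt) * [p*0.000000 + (1-p)*0.008948] = 0.004625
  V(0,0) = exp(-r*dt) * [p*0.000000 + (1-p)*0.004625] = 0.002391

Answer: Price = V(0,0) = 0.0024


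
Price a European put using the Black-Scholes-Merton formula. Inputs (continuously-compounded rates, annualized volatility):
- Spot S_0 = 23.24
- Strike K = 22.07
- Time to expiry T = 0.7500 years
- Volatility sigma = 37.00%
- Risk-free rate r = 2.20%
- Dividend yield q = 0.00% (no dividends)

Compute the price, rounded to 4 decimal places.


d1 = (ln(S/K) + (r - q + 0.5*sigma^2) * T) / (sigma * sqrt(T)) = 0.37291588
d2 = d1 - sigma * sqrt(T) = 0.05248648
exp(-rT) = 0.98363538; exp(-qT) = 1.00000000
P = K * exp(-rT) * N(-d2) - S_0 * exp(-qT) * N(-d1)
N(-d1) = 0.35460553; N(-d2) = 0.47907053
P = 22.0700 * 0.98363538 * 0.47907053 - 23.2400 * 1.00000000 * 0.35460553 = 2.1590

Answer: Price = 2.1590


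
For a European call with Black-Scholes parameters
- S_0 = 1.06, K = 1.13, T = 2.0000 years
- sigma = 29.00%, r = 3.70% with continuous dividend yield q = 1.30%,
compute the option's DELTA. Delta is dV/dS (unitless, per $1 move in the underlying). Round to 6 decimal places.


d1 = 0.1661732034; d2 = -0.2439487297
phi(d1) = 0.3934720275; exp(-qT) = 0.9743350896; exp(-rT) = 0.9286716938
N(d1) = 0.5659896766
Delta = exp(-qT) * N(d1) = 0.9743350896 * 0.5659896766 = 0.551464

Answer: Delta = 0.551464


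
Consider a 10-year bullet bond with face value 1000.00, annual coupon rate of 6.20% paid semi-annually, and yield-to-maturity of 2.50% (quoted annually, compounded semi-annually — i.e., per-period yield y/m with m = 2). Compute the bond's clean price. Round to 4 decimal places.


Answer: Price = 1325.5873

Derivation:
Coupon per period c = face * coupon_rate / m = 31.000000
Periods per year m = 2; per-period yield y/m = 0.012500
Number of cashflows N = 20
Cashflows (t years, CF_t, discount factor 1/(1+y/m)^(m*t), PV):
  t = 0.5000: CF_t = 31.000000, DF = 0.987654, PV = 30.617284
  t = 1.0000: CF_t = 31.000000, DF = 0.975461, PV = 30.239293
  t = 1.5000: CF_t = 31.000000, DF = 0.963418, PV = 29.865968
  t = 2.0000: CF_t = 31.000000, DF = 0.951524, PV = 29.497253
  t = 2.5000: CF_t = 31.000000, DF = 0.939777, PV = 29.133089
  t = 3.0000: CF_t = 31.000000, DF = 0.928175, PV = 28.773421
  t = 3.5000: CF_t = 31.000000, DF = 0.916716, PV = 28.418194
  t = 4.0000: CF_t = 31.000000, DF = 0.905398, PV = 28.067352
  t = 4.5000: CF_t = 31.000000, DF = 0.894221, PV = 27.720841
  t = 5.0000: CF_t = 31.000000, DF = 0.883181, PV = 27.378609
  t = 5.5000: CF_t = 31.000000, DF = 0.872277, PV = 27.040601
  t = 6.0000: CF_t = 31.000000, DF = 0.861509, PV = 26.706767
  t = 6.5000: CF_t = 31.000000, DF = 0.850873, PV = 26.377053
  t = 7.0000: CF_t = 31.000000, DF = 0.840368, PV = 26.051411
  t = 7.5000: CF_t = 31.000000, DF = 0.829993, PV = 25.729788
  t = 8.0000: CF_t = 31.000000, DF = 0.819746, PV = 25.412137
  t = 8.5000: CF_t = 31.000000, DF = 0.809626, PV = 25.098407
  t = 9.0000: CF_t = 31.000000, DF = 0.799631, PV = 24.788550
  t = 9.5000: CF_t = 31.000000, DF = 0.789759, PV = 24.482518
  t = 10.0000: CF_t = 1031.000000, DF = 0.780009, PV = 804.188813
Price P = sum_t PV_t = 1325.587348


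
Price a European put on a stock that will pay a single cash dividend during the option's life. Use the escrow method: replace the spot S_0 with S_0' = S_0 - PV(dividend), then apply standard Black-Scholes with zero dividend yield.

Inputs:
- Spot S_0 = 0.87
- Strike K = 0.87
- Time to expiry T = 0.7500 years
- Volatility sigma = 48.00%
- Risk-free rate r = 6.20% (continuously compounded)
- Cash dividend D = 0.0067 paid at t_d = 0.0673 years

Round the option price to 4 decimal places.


Answer: Price = 0.1236

Derivation:
PV(D) = D * exp(-r * t_d) = 0.0067 * 0.99583609 = 0.00667210
S_0' = S_0 - PV(D) = 0.8700 - 0.00667210 = 0.86332790
d1 = (ln(S_0'/K) + (r + sigma^2/2)*T) / (sigma*sqrt(T)) = 0.30118766
d2 = d1 - sigma*sqrt(T) = -0.11450453
exp(-rT) = 0.95456456
N(-d1) = 0.38163570; N(-d2) = 0.54558107
P = K * exp(-rT) * N(-d2) - S_0' * N(-d1) = 0.8700 * 0.95456456 * 0.54558107 - 0.86332790 * 0.38163570 = 0.1236


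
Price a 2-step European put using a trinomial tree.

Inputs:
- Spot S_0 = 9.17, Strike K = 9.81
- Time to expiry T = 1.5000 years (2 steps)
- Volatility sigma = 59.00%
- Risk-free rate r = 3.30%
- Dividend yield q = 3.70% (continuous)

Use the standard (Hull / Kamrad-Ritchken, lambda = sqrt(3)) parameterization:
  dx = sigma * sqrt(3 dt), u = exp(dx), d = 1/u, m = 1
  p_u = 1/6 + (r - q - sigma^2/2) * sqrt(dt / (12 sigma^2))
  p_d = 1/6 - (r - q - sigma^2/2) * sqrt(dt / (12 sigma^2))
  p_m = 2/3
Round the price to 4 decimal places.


Answer: Price = V(0,0) = 2.6089

Derivation:
dt = T/N = 0.750000; dx = sigma*sqrt(3*dt) = 0.885000
u = exp(dx) = 2.422984; d = 1/u = 0.412714
p_u = 0.091222, p_m = 0.666667, p_d = 0.242112
Discount per step: exp(-r*dt) = 0.975554
Stock lattice S(k, j) with j the centered position index:
  k=0: S(0,+0) = 9.1700
  k=1: S(1,-1) = 3.7846; S(1,+0) = 9.1700; S(1,+1) = 22.2188
  k=2: S(2,-2) = 1.5620; S(2,-1) = 3.7846; S(2,+0) = 9.1700; S(2,+1) = 22.2188; S(2,+2) = 53.8357
Terminal payoffs V(N, j) = max(K - S_T, 0):
  V(2,-2) = 8.248046; V(2,-1) = 6.025411; V(2,+0) = 0.640000; V(2,+1) = 0.000000; V(2,+2) = 0.000000
Backward induction: V(k, j) = exp(-r*dt) * [p_u * V(k+1, j+1) + p_m * V(k+1, j) + p_d * V(k+1, j-1)]
  V(1,-1) = exp(-r*dt) * [p_u*0.640000 + p_m*6.025411 + p_d*8.248046] = 5.923826
  V(1,+0) = exp(-r*dt) * [p_u*0.000000 + p_m*0.640000 + p_d*6.025411] = 1.839395
  V(1,+1) = exp(-r*dt) * [p_u*0.000000 + p_m*0.000000 + p_d*0.640000] = 0.151163
  V(0,+0) = exp(-r*dt) * [p_u*0.151163 + p_m*1.839395 + p_d*5.923826] = 2.608904


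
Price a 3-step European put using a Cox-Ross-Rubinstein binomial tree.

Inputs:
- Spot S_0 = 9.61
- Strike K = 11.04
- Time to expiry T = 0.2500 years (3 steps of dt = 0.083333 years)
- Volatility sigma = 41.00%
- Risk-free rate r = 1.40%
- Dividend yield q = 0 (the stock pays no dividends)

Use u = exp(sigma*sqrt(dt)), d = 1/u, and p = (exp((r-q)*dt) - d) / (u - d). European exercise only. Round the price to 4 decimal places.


Answer: Price = V(0,0) = 1.6769

Derivation:
dt = T/N = 0.083333
u = exp(sigma*sqrt(dt)) = 1.125646; d = 1/u = 0.888379
p = (exp((r-q)*dt) - d) / (u - d) = 0.475365
Discount per step: exp(-r*dt) = 0.998834
Stock lattice S(k, i) with i counting down-moves:
  k=0: S(0,0) = 9.6100
  k=1: S(1,0) = 10.8175; S(1,1) = 8.5373
  k=2: S(2,0) = 12.1766; S(2,1) = 9.6100; S(2,2) = 7.5844
  k=3: S(3,0) = 13.7066; S(3,1) = 10.8175; S(3,2) = 8.5373; S(3,3) = 6.7378
Terminal payoffs V(N, i) = max(K - S_T, 0):
  V(3,0) = 0.000000; V(3,1) = 0.222545; V(3,2) = 2.502678; V(3,3) = 4.302198
Backward induction: V(k, i) = exp(-r*dt) * [p * V(k+1, i) + (1-p) * V(k+1, i+1)].
  V(2,0) = exp(-r*dt) * [p*0.000000 + (1-p)*0.222545] = 0.116619
  V(2,1) = exp(-r*dt) * [p*0.222545 + (1-p)*2.502678] = 1.417128
  V(2,2) = exp(-r*dt) * [p*2.502678 + (1-p)*4.302198] = 3.442749
  V(1,0) = exp(-r*dt) * [p*0.116619 + (1-p)*1.417128] = 0.797979
  V(1,1) = exp(-r*dt) * [p*1.417128 + (1-p)*3.442749] = 2.476948
  V(0,0) = exp(-r*dt) * [p*0.797979 + (1-p)*2.476948] = 1.676867


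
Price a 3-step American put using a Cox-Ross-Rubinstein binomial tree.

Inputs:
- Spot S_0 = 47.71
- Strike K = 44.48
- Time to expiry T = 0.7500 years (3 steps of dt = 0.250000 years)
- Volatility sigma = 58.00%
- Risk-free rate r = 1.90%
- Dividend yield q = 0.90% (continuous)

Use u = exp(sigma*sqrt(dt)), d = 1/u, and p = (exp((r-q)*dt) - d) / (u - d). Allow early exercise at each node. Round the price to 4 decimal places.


Answer: Price = V(0,0) = 8.0849

Derivation:
dt = T/N = 0.250000
u = exp(sigma*sqrt(dt)) = 1.336427; d = 1/u = 0.748264
p = (exp((r-q)*dt) - d) / (u - d) = 0.432260
Discount per step: exp(-r*dt) = 0.995261
Stock lattice S(k, i) with i counting down-moves:
  k=0: S(0,0) = 47.7100
  k=1: S(1,0) = 63.7610; S(1,1) = 35.6997
  k=2: S(2,0) = 85.2119; S(2,1) = 47.7100; S(2,2) = 26.7128
  k=3: S(3,0) = 113.8795; S(3,1) = 63.7610; S(3,2) = 35.6997; S(3,3) = 19.9882
Terminal payoffs V(N, i) = max(K - S_T, 0):
  V(3,0) = 0.000000; V(3,1) = 0.000000; V(3,2) = 8.780345; V(3,3) = 24.491822
Backward induction: V(k, i) = exp(-r*dt) * [p * V(k+1, i) + (1-p) * V(k+1, i+1)]; then take max(V_cont, immediate exercise) for American.
  V(2,0) = exp(-r*dt) * [p*0.000000 + (1-p)*0.000000] = 0.000000; exercise = 0.000000; V(2,0) = max -> 0.000000
  V(2,1) = exp(-r*dt) * [p*0.000000 + (1-p)*8.780345] = 4.961333; exercise = 0.000000; V(2,1) = max -> 4.961333
  V(2,2) = exp(-r*dt) * [p*8.780345 + (1-p)*24.491822] = 17.616506; exercise = 17.767249; V(2,2) = max -> 17.767249
  V(1,0) = exp(-r*dt) * [p*0.000000 + (1-p)*4.961333] = 2.803401; exercise = 0.000000; V(1,0) = max -> 2.803401
  V(1,1) = exp(-r*dt) * [p*4.961333 + (1-p)*17.767249] = 12.173805; exercise = 8.780345; V(1,1) = max -> 12.173805
  V(0,0) = exp(-r*dt) * [p*2.803401 + (1-p)*12.173805] = 8.084862; exercise = 0.000000; V(0,0) = max -> 8.084862


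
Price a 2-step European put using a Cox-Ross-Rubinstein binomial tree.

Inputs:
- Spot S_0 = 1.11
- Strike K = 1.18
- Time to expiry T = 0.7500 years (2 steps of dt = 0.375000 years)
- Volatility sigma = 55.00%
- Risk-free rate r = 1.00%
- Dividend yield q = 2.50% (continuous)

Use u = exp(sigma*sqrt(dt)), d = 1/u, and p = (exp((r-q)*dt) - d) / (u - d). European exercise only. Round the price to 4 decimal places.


Answer: Price = V(0,0) = 0.2469

Derivation:
dt = T/N = 0.375000
u = exp(sigma*sqrt(dt)) = 1.400466; d = 1/u = 0.714048
p = (exp((r-q)*dt) - d) / (u - d) = 0.408414
Discount per step: exp(-r*dt) = 0.996257
Stock lattice S(k, i) with i counting down-moves:
  k=0: S(0,0) = 1.1100
  k=1: S(1,0) = 1.5545; S(1,1) = 0.7926
  k=2: S(2,0) = 2.1770; S(2,1) = 1.1100; S(2,2) = 0.5659
Terminal payoffs V(N, i) = max(K - S_T, 0):
  V(2,0) = 0.000000; V(2,1) = 0.070000; V(2,2) = 0.614050
Backward induction: V(k, i) = exp(-r*dt) * [p * V(k+1, i) + (1-p) * V(k+1, i+1)].
  V(1,0) = exp(-r*dt) * [p*0.000000 + (1-p)*0.070000] = 0.041256
  V(1,1) = exp(-r*dt) * [p*0.070000 + (1-p)*0.614050] = 0.390386
  V(0,0) = exp(-r*dt) * [p*0.041256 + (1-p)*0.390386] = 0.246869


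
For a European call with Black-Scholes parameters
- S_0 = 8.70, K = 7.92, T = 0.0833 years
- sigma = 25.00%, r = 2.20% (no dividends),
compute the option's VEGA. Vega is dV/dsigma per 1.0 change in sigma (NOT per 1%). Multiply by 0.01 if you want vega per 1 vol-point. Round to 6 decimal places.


d1 = 1.3632933697; d2 = 1.2911390212
phi(d1) = 0.1575168347; exp(-qT) = 1.0000000000; exp(-rT) = 0.9981690782
Vega = S * exp(-qT) * phi(d1) * sqrt(T) = 8.7000 * 1.0000000000 * 0.1575168347 * 0.2886173938 = 0.395520

Answer: Vega = 0.395520


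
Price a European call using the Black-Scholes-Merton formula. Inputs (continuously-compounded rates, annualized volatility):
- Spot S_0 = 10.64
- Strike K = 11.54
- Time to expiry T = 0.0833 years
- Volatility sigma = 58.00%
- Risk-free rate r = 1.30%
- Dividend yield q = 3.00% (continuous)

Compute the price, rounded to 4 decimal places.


Answer: Price = 0.3693

Derivation:
d1 = (ln(S/K) + (r - q + 0.5*sigma^2) * T) / (sigma * sqrt(T)) = -0.40982438
d2 = d1 - sigma * sqrt(T) = -0.57722246
exp(-rT) = 0.99891769; exp(-qT) = 0.99750412
C = S_0 * exp(-qT) * N(d1) - K * exp(-rT) * N(d2)
N(d1) = 0.34096739; N(d2) = 0.28189459
C = 10.6400 * 0.99750412 * 0.34096739 - 11.5400 * 0.99891769 * 0.28189459 = 0.3693


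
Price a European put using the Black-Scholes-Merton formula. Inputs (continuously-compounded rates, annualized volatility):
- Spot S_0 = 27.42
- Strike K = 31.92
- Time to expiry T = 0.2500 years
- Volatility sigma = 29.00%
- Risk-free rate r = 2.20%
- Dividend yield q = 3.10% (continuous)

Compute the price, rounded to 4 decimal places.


d1 = (ln(S/K) + (r - q + 0.5*sigma^2) * T) / (sigma * sqrt(T)) = -0.99101792
d2 = d1 - sigma * sqrt(T) = -1.13601792
exp(-rT) = 0.99451510; exp(-qT) = 0.99227995
P = K * exp(-rT) * N(-d2) - S_0 * exp(-qT) * N(-d1)
N(-d1) = 0.83916159; N(-d2) = 0.87202547
P = 31.9200 * 0.99451510 * 0.87202547 - 27.4200 * 0.99227995 * 0.83916159 = 4.8502

Answer: Price = 4.8502


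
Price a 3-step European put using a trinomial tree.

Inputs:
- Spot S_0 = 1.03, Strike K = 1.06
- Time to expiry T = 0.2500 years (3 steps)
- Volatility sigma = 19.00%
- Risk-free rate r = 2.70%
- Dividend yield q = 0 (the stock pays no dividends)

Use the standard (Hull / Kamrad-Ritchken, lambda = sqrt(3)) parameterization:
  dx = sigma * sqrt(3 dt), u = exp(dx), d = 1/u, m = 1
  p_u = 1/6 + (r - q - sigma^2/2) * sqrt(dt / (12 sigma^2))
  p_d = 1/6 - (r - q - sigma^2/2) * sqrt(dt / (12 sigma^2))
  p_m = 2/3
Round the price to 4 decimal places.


Answer: Price = V(0,0) = 0.0526

Derivation:
dt = T/N = 0.083333; dx = sigma*sqrt(3*dt) = 0.095000
u = exp(dx) = 1.099659; d = 1/u = 0.909373
p_u = 0.170592, p_m = 0.666667, p_d = 0.162741
Discount per step: exp(-r*dt) = 0.997753
Stock lattice S(k, j) with j the centered position index:
  k=0: S(0,+0) = 1.0300
  k=1: S(1,-1) = 0.9367; S(1,+0) = 1.0300; S(1,+1) = 1.1326
  k=2: S(2,-2) = 0.8518; S(2,-1) = 0.9367; S(2,+0) = 1.0300; S(2,+1) = 1.1326; S(2,+2) = 1.2455
  k=3: S(3,-3) = 0.7746; S(3,-2) = 0.8518; S(3,-1) = 0.9367; S(3,+0) = 1.0300; S(3,+1) = 1.1326; S(3,+2) = 1.2455; S(3,+3) = 1.3697
Terminal payoffs V(N, j) = max(K - S_T, 0):
  V(3,-3) = 0.285425; V(3,-2) = 0.208232; V(3,-1) = 0.123346; V(3,+0) = 0.030000; V(3,+1) = 0.000000; V(3,+2) = 0.000000; V(3,+3) = 0.000000
Backward induction: V(k, j) = exp(-r*dt) * [p_u * V(k+1, j+1) + p_m * V(k+1, j) + p_d * V(k+1, j-1)]
  V(2,-2) = exp(-r*dt) * [p_u*0.123346 + p_m*0.208232 + p_d*0.285425] = 0.205850
  V(2,-1) = exp(-r*dt) * [p_u*0.030000 + p_m*0.123346 + p_d*0.208232] = 0.120964
  V(2,+0) = exp(-r*dt) * [p_u*0.000000 + p_m*0.030000 + p_d*0.123346] = 0.039983
  V(2,+1) = exp(-r*dt) * [p_u*0.000000 + p_m*0.000000 + p_d*0.030000] = 0.004871
  V(2,+2) = exp(-r*dt) * [p_u*0.000000 + p_m*0.000000 + p_d*0.000000] = 0.000000
  V(1,-1) = exp(-r*dt) * [p_u*0.039983 + p_m*0.120964 + p_d*0.205850] = 0.120692
  V(1,+0) = exp(-r*dt) * [p_u*0.004871 + p_m*0.039983 + p_d*0.120964] = 0.047066
  V(1,+1) = exp(-r*dt) * [p_u*0.000000 + p_m*0.004871 + p_d*0.039983] = 0.009733
  V(0,+0) = exp(-r*dt) * [p_u*0.009733 + p_m*0.047066 + p_d*0.120692] = 0.052561


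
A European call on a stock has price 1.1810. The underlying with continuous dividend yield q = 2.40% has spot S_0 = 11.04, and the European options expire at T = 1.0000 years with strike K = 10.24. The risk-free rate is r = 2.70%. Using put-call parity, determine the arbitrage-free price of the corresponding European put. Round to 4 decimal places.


Put-call parity: C - P = S_0 * exp(-qT) - K * exp(-rT).
S_0 * exp(-qT) = 11.0400 * 0.97628571 = 10.77819424
K * exp(-rT) = 10.2400 * 0.97336124 = 9.96721911
P = C - S*exp(-qT) + K*exp(-rT)
P = 1.1810 - 10.77819424 + 9.96721911 = 0.3700

Answer: Put price = 0.3700


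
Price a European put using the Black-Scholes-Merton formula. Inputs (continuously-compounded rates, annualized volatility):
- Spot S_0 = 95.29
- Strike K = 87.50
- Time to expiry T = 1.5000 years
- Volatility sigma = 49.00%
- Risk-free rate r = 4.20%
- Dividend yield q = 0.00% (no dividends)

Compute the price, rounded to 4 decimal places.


d1 = (ln(S/K) + (r - q + 0.5*sigma^2) * T) / (sigma * sqrt(T)) = 0.54715449
d2 = d1 - sigma * sqrt(T) = -0.05297050
exp(-rT) = 0.93894347; exp(-qT) = 1.00000000
P = K * exp(-rT) * N(-d2) - S_0 * exp(-qT) * N(-d1)
N(-d1) = 0.29213630; N(-d2) = 0.52112229
P = 87.5000 * 0.93894347 * 0.52112229 - 95.2900 * 1.00000000 * 0.29213630 = 14.9765

Answer: Price = 14.9765


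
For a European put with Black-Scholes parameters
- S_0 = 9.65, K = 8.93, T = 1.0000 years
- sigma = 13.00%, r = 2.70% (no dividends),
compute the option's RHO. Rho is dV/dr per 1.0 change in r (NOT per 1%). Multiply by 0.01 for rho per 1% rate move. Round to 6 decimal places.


d1 = 0.8691655420; d2 = 0.7391655420
phi(d1) = 0.2734427773; exp(-qT) = 1.0000000000; exp(-rT) = 0.9733612415
N(-d2) = 0.2299032409
Rho = -K*T*exp(-rT)*N(-d2) = -8.9300 * 1.0000 * 0.9733612415 * 0.2299032409 = -1.998346

Answer: Rho = -1.998346


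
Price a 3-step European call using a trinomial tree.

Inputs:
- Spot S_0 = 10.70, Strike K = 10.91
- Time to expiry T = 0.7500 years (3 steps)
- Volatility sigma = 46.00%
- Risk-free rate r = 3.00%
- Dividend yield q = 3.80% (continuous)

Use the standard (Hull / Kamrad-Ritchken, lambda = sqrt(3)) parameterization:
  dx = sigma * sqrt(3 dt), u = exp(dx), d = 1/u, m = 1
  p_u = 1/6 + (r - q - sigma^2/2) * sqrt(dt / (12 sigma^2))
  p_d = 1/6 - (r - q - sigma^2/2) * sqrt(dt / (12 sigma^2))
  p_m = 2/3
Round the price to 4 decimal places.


Answer: Price = V(0,0) = 1.3932

Derivation:
dt = T/N = 0.250000; dx = sigma*sqrt(3*dt) = 0.398372
u = exp(dx) = 1.489398; d = 1/u = 0.671412
p_u = 0.130959, p_m = 0.666667, p_d = 0.202375
Discount per step: exp(-r*dt) = 0.992528
Stock lattice S(k, j) with j the centered position index:
  k=0: S(0,+0) = 10.7000
  k=1: S(1,-1) = 7.1841; S(1,+0) = 10.7000; S(1,+1) = 15.9366
  k=2: S(2,-2) = 4.8235; S(2,-1) = 7.1841; S(2,+0) = 10.7000; S(2,+1) = 15.9366; S(2,+2) = 23.7359
  k=3: S(3,-3) = 3.2386; S(3,-2) = 4.8235; S(3,-1) = 7.1841; S(3,+0) = 10.7000; S(3,+1) = 15.9366; S(3,+2) = 23.7359; S(3,+3) = 35.3521
Terminal payoffs V(N, j) = max(S_T - K, 0):
  V(3,-3) = 0.000000; V(3,-2) = 0.000000; V(3,-1) = 0.000000; V(3,+0) = 0.000000; V(3,+1) = 5.026553; V(3,+2) = 12.825863; V(3,+3) = 24.442135
Backward induction: V(k, j) = exp(-r*dt) * [p_u * V(k+1, j+1) + p_m * V(k+1, j) + p_d * V(k+1, j-1)]
  V(2,-2) = exp(-r*dt) * [p_u*0.000000 + p_m*0.000000 + p_d*0.000000] = 0.000000
  V(2,-1) = exp(-r*dt) * [p_u*0.000000 + p_m*0.000000 + p_d*0.000000] = 0.000000
  V(2,+0) = exp(-r*dt) * [p_u*5.026553 + p_m*0.000000 + p_d*0.000000] = 0.653353
  V(2,+1) = exp(-r*dt) * [p_u*12.825863 + p_m*5.026553 + p_d*0.000000] = 4.993106
  V(2,+2) = exp(-r*dt) * [p_u*24.442135 + p_m*12.825863 + p_d*5.026553] = 12.673327
  V(1,-1) = exp(-r*dt) * [p_u*0.653353 + p_m*0.000000 + p_d*0.000000] = 0.084923
  V(1,+0) = exp(-r*dt) * [p_u*4.993106 + p_m*0.653353 + p_d*0.000000] = 1.081319
  V(1,+1) = exp(-r*dt) * [p_u*12.673327 + p_m*4.993106 + p_d*0.653353] = 5.082382
  V(0,+0) = exp(-r*dt) * [p_u*5.082382 + p_m*1.081319 + p_d*0.084923] = 1.393161


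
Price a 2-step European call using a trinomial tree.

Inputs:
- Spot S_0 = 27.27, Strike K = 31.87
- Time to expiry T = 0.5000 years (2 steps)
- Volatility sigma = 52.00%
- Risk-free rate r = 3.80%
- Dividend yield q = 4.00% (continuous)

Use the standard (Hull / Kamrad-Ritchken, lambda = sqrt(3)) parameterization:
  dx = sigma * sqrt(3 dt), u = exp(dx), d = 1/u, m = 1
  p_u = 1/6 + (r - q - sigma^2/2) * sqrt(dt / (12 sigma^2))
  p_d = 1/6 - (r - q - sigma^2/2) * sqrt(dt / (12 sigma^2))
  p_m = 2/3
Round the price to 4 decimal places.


dt = T/N = 0.250000; dx = sigma*sqrt(3*dt) = 0.450333
u = exp(dx) = 1.568835; d = 1/u = 0.637416
p_u = 0.128584, p_m = 0.666667, p_d = 0.204750
Discount per step: exp(-r*dt) = 0.990545
Stock lattice S(k, j) with j the centered position index:
  k=0: S(0,+0) = 27.2700
  k=1: S(1,-1) = 17.3823; S(1,+0) = 27.2700; S(1,+1) = 42.7821
  k=2: S(2,-2) = 11.0798; S(2,-1) = 17.3823; S(2,+0) = 27.2700; S(2,+1) = 42.7821; S(2,+2) = 67.1181
Terminal payoffs V(N, j) = max(S_T - K, 0):
  V(2,-2) = 0.000000; V(2,-1) = 0.000000; V(2,+0) = 0.000000; V(2,+1) = 10.912126; V(2,+2) = 35.248091
Backward induction: V(k, j) = exp(-r*dt) * [p_u * V(k+1, j+1) + p_m * V(k+1, j) + p_d * V(k+1, j-1)]
  V(1,-1) = exp(-r*dt) * [p_u*0.000000 + p_m*0.000000 + p_d*0.000000] = 0.000000
  V(1,+0) = exp(-r*dt) * [p_u*10.912126 + p_m*0.000000 + p_d*0.000000] = 1.389856
  V(1,+1) = exp(-r*dt) * [p_u*35.248091 + p_m*10.912126 + p_d*0.000000] = 11.695447
  V(0,+0) = exp(-r*dt) * [p_u*11.695447 + p_m*1.389856 + p_d*0.000000] = 2.407435

Answer: Price = V(0,0) = 2.4074


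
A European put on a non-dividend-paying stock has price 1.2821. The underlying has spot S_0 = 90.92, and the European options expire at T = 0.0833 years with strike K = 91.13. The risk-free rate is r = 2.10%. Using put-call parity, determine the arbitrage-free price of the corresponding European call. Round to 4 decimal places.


Answer: Call price = 1.2314

Derivation:
Put-call parity: C - P = S_0 * exp(-qT) - K * exp(-rT).
S_0 * exp(-qT) = 90.9200 * 1.00000000 = 90.92000000
K * exp(-rT) = 91.1300 * 0.99825223 = 90.97072564
C = P + S*exp(-qT) - K*exp(-rT)
C = 1.2821 + 90.92000000 - 90.97072564 = 1.2314


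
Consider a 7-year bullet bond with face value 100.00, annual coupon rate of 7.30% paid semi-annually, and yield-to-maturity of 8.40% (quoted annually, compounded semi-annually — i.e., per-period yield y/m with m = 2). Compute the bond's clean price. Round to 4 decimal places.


Coupon per period c = face * coupon_rate / m = 3.650000
Periods per year m = 2; per-period yield y/m = 0.042000
Number of cashflows N = 14
Cashflows (t years, CF_t, discount factor 1/(1+y/m)^(m*t), PV):
  t = 0.5000: CF_t = 3.650000, DF = 0.959693, PV = 3.502879
  t = 1.0000: CF_t = 3.650000, DF = 0.921010, PV = 3.361688
  t = 1.5000: CF_t = 3.650000, DF = 0.883887, PV = 3.226188
  t = 2.0000: CF_t = 3.650000, DF = 0.848260, PV = 3.096150
  t = 2.5000: CF_t = 3.650000, DF = 0.814069, PV = 2.971353
  t = 3.0000: CF_t = 3.650000, DF = 0.781257, PV = 2.851587
  t = 3.5000: CF_t = 3.650000, DF = 0.749766, PV = 2.736647
  t = 4.0000: CF_t = 3.650000, DF = 0.719545, PV = 2.626341
  t = 4.5000: CF_t = 3.650000, DF = 0.690543, PV = 2.520481
  t = 5.0000: CF_t = 3.650000, DF = 0.662709, PV = 2.418888
  t = 5.5000: CF_t = 3.650000, DF = 0.635997, PV = 2.321389
  t = 6.0000: CF_t = 3.650000, DF = 0.610362, PV = 2.227821
  t = 6.5000: CF_t = 3.650000, DF = 0.585760, PV = 2.138024
  t = 7.0000: CF_t = 103.650000, DF = 0.562150, PV = 58.266810
Price P = sum_t PV_t = 94.266245

Answer: Price = 94.2662


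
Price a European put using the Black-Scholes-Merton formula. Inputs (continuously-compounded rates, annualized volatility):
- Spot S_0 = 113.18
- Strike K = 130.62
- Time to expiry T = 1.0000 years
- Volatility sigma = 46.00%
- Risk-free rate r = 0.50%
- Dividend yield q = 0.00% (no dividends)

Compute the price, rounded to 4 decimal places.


d1 = (ln(S/K) + (r - q + 0.5*sigma^2) * T) / (sigma * sqrt(T)) = -0.07068016
d2 = d1 - sigma * sqrt(T) = -0.53068016
exp(-rT) = 0.99501248; exp(-qT) = 1.00000000
P = K * exp(-rT) * N(-d2) - S_0 * exp(-qT) * N(-d1)
N(-d1) = 0.52817384; N(-d2) = 0.70217978
P = 130.6200 * 0.99501248 * 0.70217978 - 113.1800 * 1.00000000 * 0.52817384 = 31.4826

Answer: Price = 31.4826


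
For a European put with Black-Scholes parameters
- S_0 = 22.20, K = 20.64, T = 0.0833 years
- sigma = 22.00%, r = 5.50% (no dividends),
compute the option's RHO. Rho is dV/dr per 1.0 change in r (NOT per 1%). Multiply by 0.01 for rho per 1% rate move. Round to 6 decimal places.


Answer: Rho = -0.200985

Derivation:
d1 = 1.2514004853; d2 = 1.1879046587
phi(d1) = 0.1823294396; exp(-qT) = 1.0000000000; exp(-rT) = 0.9954289791
N(-d2) = 0.1174354870
Rho = -K*T*exp(-rT)*N(-d2) = -20.6400 * 0.0833 * 0.9954289791 * 0.1174354870 = -0.200985


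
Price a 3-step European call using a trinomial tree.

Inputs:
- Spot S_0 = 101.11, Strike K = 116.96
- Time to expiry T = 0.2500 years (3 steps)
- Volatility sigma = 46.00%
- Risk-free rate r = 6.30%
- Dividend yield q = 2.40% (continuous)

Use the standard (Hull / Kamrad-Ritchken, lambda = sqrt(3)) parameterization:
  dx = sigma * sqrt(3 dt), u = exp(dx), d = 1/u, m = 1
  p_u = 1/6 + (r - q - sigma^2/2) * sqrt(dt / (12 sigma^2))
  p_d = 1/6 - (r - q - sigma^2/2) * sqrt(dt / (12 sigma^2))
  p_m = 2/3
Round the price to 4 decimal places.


dt = T/N = 0.083333; dx = sigma*sqrt(3*dt) = 0.230000
u = exp(dx) = 1.258600; d = 1/u = 0.794534
p_u = 0.154565, p_m = 0.666667, p_d = 0.178768
Discount per step: exp(-r*dt) = 0.994764
Stock lattice S(k, j) with j the centered position index:
  k=0: S(0,+0) = 101.1100
  k=1: S(1,-1) = 80.3353; S(1,+0) = 101.1100; S(1,+1) = 127.2570
  k=2: S(2,-2) = 63.8291; S(2,-1) = 80.3353; S(2,+0) = 101.1100; S(2,+1) = 127.2570; S(2,+2) = 160.1657
  k=3: S(3,-3) = 50.7144; S(3,-2) = 63.8291; S(3,-1) = 80.3353; S(3,+0) = 101.1100; S(3,+1) = 127.2570; S(3,+2) = 160.1657; S(3,+3) = 201.5846
Terminal payoffs V(N, j) = max(S_T - K, 0):
  V(3,-3) = 0.000000; V(3,-2) = 0.000000; V(3,-1) = 0.000000; V(3,+0) = 0.000000; V(3,+1) = 10.297047; V(3,+2) = 43.205721; V(3,+3) = 84.624578
Backward induction: V(k, j) = exp(-r*dt) * [p_u * V(k+1, j+1) + p_m * V(k+1, j) + p_d * V(k+1, j-1)]
  V(2,-2) = exp(-r*dt) * [p_u*0.000000 + p_m*0.000000 + p_d*0.000000] = 0.000000
  V(2,-1) = exp(-r*dt) * [p_u*0.000000 + p_m*0.000000 + p_d*0.000000] = 0.000000
  V(2,+0) = exp(-r*dt) * [p_u*10.297047 + p_m*0.000000 + p_d*0.000000] = 1.583231
  V(2,+1) = exp(-r*dt) * [p_u*43.205721 + p_m*10.297047 + p_d*0.000000] = 13.471886
  V(2,+2) = exp(-r*dt) * [p_u*84.624578 + p_m*43.205721 + p_d*10.297047] = 43.495661
  V(1,-1) = exp(-r*dt) * [p_u*1.583231 + p_m*0.000000 + p_d*0.000000] = 0.243431
  V(1,+0) = exp(-r*dt) * [p_u*13.471886 + p_m*1.583231 + p_d*0.000000] = 3.121343
  V(1,+1) = exp(-r*dt) * [p_u*43.495661 + p_m*13.471886 + p_d*1.583231] = 15.903492
  V(0,+0) = exp(-r*dt) * [p_u*15.903492 + p_m*3.121343 + p_d*0.243431] = 4.558544

Answer: Price = V(0,0) = 4.5585


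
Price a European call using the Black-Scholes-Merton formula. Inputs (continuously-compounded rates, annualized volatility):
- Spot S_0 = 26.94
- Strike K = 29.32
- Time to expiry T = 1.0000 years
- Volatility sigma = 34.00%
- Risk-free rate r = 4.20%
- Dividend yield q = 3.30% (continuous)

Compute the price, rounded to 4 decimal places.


d1 = (ln(S/K) + (r - q + 0.5*sigma^2) * T) / (sigma * sqrt(T)) = -0.05252266
d2 = d1 - sigma * sqrt(T) = -0.39252266
exp(-rT) = 0.95886978; exp(-qT) = 0.96753856
C = S_0 * exp(-qT) * N(d1) - K * exp(-rT) * N(d2)
N(d1) = 0.47905612; N(d2) = 0.34733603
C = 26.9400 * 0.96753856 * 0.47905612 - 29.3200 * 0.95886978 * 0.34733603 = 2.7218

Answer: Price = 2.7218


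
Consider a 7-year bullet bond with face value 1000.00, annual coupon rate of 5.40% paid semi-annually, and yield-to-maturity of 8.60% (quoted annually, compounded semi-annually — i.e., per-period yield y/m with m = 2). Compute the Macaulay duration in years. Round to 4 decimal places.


Answer: Macaulay duration = 5.7967 years

Derivation:
Coupon per period c = face * coupon_rate / m = 27.000000
Periods per year m = 2; per-period yield y/m = 0.043000
Number of cashflows N = 14
Cashflows (t years, CF_t, discount factor 1/(1+y/m)^(m*t), PV):
  t = 0.5000: CF_t = 27.000000, DF = 0.958773, PV = 25.886865
  t = 1.0000: CF_t = 27.000000, DF = 0.919245, PV = 24.819621
  t = 1.5000: CF_t = 27.000000, DF = 0.881347, PV = 23.796377
  t = 2.0000: CF_t = 27.000000, DF = 0.845012, PV = 22.815318
  t = 2.5000: CF_t = 27.000000, DF = 0.810174, PV = 21.874706
  t = 3.0000: CF_t = 27.000000, DF = 0.776773, PV = 20.972872
  t = 3.5000: CF_t = 27.000000, DF = 0.744749, PV = 20.108219
  t = 4.0000: CF_t = 27.000000, DF = 0.714045, PV = 19.279213
  t = 4.5000: CF_t = 27.000000, DF = 0.684607, PV = 18.484384
  t = 5.0000: CF_t = 27.000000, DF = 0.656382, PV = 17.722324
  t = 5.5000: CF_t = 27.000000, DF = 0.629322, PV = 16.991682
  t = 6.0000: CF_t = 27.000000, DF = 0.603376, PV = 16.291162
  t = 6.5000: CF_t = 27.000000, DF = 0.578501, PV = 15.619523
  t = 7.0000: CF_t = 1027.000000, DF = 0.554651, PV = 569.626422
Price P = sum_t PV_t = 834.288688
Macaulay numerator sum_t t * PV_t:
  t * PV_t at t = 0.5000: 12.943432
  t * PV_t at t = 1.0000: 24.819621
  t * PV_t at t = 1.5000: 35.694565
  t * PV_t at t = 2.0000: 45.630636
  t * PV_t at t = 2.5000: 54.686765
  t * PV_t at t = 3.0000: 62.918617
  t * PV_t at t = 3.5000: 70.378766
  t * PV_t at t = 4.0000: 77.116851
  t * PV_t at t = 4.5000: 83.179729
  t * PV_t at t = 5.0000: 88.611622
  t * PV_t at t = 5.5000: 93.454251
  t * PV_t at t = 6.0000: 97.746972
  t * PV_t at t = 6.5000: 101.526897
  t * PV_t at t = 7.0000: 3987.384953
Macaulay duration D = (sum_t t * PV_t) / P = 4836.093678 / 834.288688 = 5.796667


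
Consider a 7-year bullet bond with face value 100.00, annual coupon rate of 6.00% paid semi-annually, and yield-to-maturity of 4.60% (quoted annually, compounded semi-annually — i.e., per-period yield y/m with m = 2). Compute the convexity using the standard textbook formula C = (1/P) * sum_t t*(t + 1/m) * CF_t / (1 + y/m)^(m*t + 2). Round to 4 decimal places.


Coupon per period c = face * coupon_rate / m = 3.000000
Periods per year m = 2; per-period yield y/m = 0.023000
Number of cashflows N = 14
Cashflows (t years, CF_t, discount factor 1/(1+y/m)^(m*t), PV):
  t = 0.5000: CF_t = 3.000000, DF = 0.977517, PV = 2.932551
  t = 1.0000: CF_t = 3.000000, DF = 0.955540, PV = 2.866619
  t = 1.5000: CF_t = 3.000000, DF = 0.934056, PV = 2.802169
  t = 2.0000: CF_t = 3.000000, DF = 0.913056, PV = 2.739168
  t = 2.5000: CF_t = 3.000000, DF = 0.892528, PV = 2.677584
  t = 3.0000: CF_t = 3.000000, DF = 0.872461, PV = 2.617384
  t = 3.5000: CF_t = 3.000000, DF = 0.852846, PV = 2.558538
  t = 4.0000: CF_t = 3.000000, DF = 0.833671, PV = 2.501014
  t = 4.5000: CF_t = 3.000000, DF = 0.814928, PV = 2.444784
  t = 5.0000: CF_t = 3.000000, DF = 0.796606, PV = 2.389818
  t = 5.5000: CF_t = 3.000000, DF = 0.778696, PV = 2.336088
  t = 6.0000: CF_t = 3.000000, DF = 0.761189, PV = 2.283566
  t = 6.5000: CF_t = 3.000000, DF = 0.744075, PV = 2.232225
  t = 7.0000: CF_t = 103.000000, DF = 0.727346, PV = 74.916651
Price P = sum_t PV_t = 108.298161
Convexity numerator sum_t t*(t + 1/m) * CF_t / (1+y/m)^(m*t + 2):
  t = 0.5000: term = 1.401085
  t = 1.0000: term = 4.108752
  t = 1.5000: term = 8.032752
  t = 2.0000: term = 13.086920
  t = 2.5000: term = 19.189033
  t = 3.0000: term = 26.260651
  t = 3.5000: term = 34.226980
  t = 4.0000: term = 43.016733
  t = 4.5000: term = 52.561990
  t = 5.0000: term = 62.798077
  t = 5.5000: term = 73.663433
  t = 6.0000: term = 85.099496
  t = 6.5000: term = 97.050582
  t = 7.0000: term = 3758.256253
Convexity = (1/P) * sum = 4278.752738 / 108.298161 = 39.509006

Answer: Convexity = 39.5090


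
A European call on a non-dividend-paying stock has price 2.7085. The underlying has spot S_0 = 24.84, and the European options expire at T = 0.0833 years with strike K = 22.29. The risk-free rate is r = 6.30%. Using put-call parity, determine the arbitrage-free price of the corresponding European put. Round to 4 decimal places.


Put-call parity: C - P = S_0 * exp(-qT) - K * exp(-rT).
S_0 * exp(-qT) = 24.8400 * 1.00000000 = 24.84000000
K * exp(-rT) = 22.2900 * 0.99476585 = 22.17333071
P = C - S*exp(-qT) + K*exp(-rT)
P = 2.7085 - 24.84000000 + 22.17333071 = 0.0418

Answer: Put price = 0.0418
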